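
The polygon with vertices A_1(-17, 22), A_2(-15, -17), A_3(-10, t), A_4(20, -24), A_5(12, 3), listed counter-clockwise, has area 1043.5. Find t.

-21

Write out the shoelace sum; only the two edges meeting at A_3 involve t:
2·Area = [((-15)·t − (-10)·(-17)) + ((-10)·(-24) − 20·t)] + 1282
       = -35·t + 1352 = 2087
⇒ t = -21.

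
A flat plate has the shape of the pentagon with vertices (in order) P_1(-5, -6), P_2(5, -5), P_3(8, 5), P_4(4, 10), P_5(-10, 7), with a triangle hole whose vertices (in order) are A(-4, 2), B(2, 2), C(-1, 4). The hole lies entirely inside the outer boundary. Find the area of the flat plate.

Outer boundary:
Apply the shoelace formula: 2A = Σ (x_i·y_{i+1} − x_{i+1}·y_i), indices taken mod 5.
Σ = (55) + (65) + (60) + (128) + (95) = 403
Area = |Σ|/2 = 201.5.
Hole:
Cross-terms: -12, 10, 14  ⇒  Σ = 12
Area = |Σ|/2 = 6.
Net area = 201.5 − 6 = 195.5.

195.5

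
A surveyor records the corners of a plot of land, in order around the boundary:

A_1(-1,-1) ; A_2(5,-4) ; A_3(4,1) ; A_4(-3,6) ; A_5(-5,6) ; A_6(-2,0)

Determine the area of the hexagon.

41.5

Apply the shoelace formula: 2A = Σ (x_i·y_{i+1} − x_{i+1}·y_i), indices taken mod 6.
Σ = (9) + (21) + (27) + (12) + (12) + (2) = 83
Area = |Σ|/2 = 41.5.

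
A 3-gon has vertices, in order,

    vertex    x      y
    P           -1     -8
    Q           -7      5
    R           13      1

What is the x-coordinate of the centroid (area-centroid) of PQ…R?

Apply the surveyor's formula. First the cross-terms c_i = x_i·y_{i+1} − x_{i+1}·y_i:
  -61, -72, -103  ⇒  2A = -236, A = -118.
Then Σ (x_i + x_{i+1})·c_i = -1180, so x̄ = -1180 / (6·(-118)) = 5/3.

5/3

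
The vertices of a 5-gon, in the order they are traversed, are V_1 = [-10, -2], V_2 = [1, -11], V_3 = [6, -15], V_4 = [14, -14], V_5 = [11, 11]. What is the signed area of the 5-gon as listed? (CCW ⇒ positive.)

342.5

Apply the shoelace (surveyor's) formula: 2A = Σ (x_i·y_{i+1} − x_{i+1}·y_i), indices taken mod 5.
Σ = (112) + (51) + (126) + (308) + (88) = 685
Signed area = Σ/2 = 342.5 (positive ⇒ counter-clockwise traversal).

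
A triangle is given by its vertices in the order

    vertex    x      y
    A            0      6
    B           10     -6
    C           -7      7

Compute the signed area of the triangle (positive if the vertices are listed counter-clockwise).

Apply the shoelace formula: 2A = Σ (x_i·y_{i+1} − x_{i+1}·y_i), indices taken mod 3.
A→B: (0)(-6) − (10)(6) = -60
B→C: (10)(7) − (-7)(-6) = 28
C→A: (-7)(6) − (0)(7) = -42
Σ = -74
Signed area = Σ/2 = -37 (negative ⇒ clockwise traversal).

-37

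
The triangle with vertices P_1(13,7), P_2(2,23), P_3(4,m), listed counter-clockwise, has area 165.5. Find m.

-10

The doubled signed area Σ (x_i y_{i+1} − x_{i+1} y_i) is linear in m.
With m=0 it equals 221; the coefficient of m is -11 (from the two edges through P_3).
So -11·m + 221 = 2·165.5 = 331 ⇒ m = -10.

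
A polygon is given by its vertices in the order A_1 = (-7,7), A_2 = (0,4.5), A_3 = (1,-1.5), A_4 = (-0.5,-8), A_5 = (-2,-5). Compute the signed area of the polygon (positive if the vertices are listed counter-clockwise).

Apply the shoelace (surveyor's) formula: 2A = Σ (x_i·y_{i+1} − x_{i+1}·y_i), indices taken mod 5.
Σ = (-31.5) + (-4.5) + (-8.75) + (-13.5) + (-49) = -107.25
Signed area = Σ/2 = -53.625 (negative ⇒ clockwise traversal).

-53.625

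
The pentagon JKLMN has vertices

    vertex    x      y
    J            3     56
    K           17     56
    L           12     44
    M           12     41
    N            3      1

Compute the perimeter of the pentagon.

|JK| = √((14)² + (0)²) = √196 = 14
|KL| = √((-5)² + (-12)²) = √169 = 13
|LM| = √((0)² + (-3)²) = √9 = 3
|MN| = √((-9)² + (-40)²) = √1681 = 41
|NJ| = √((0)² + (55)²) = √3025 = 55
Perimeter = 14 + 13 + 3 + 41 + 55 = 126.

126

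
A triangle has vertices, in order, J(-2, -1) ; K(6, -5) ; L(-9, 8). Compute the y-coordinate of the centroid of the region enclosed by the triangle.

Apply the shoelace (surveyor's) formula. First the cross-terms c_i = x_i·y_{i+1} − x_{i+1}·y_i:
  16, 3, 25  ⇒  2A = 44, A = 22.
Then Σ (y_i + y_{i+1})·c_i = 88, so ȳ = 88 / (6·22) = 2/3.

2/3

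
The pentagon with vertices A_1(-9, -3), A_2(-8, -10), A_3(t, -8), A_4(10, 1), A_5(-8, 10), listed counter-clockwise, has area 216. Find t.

0

Write out the shoelace sum; only the two edges meeting at A_3 involve t:
2·Area = [((-8)·(-8) − t·(-10)) + (t·1 − 10·(-8))] + 288
       = 11·t + 432 = 432
⇒ t = 0.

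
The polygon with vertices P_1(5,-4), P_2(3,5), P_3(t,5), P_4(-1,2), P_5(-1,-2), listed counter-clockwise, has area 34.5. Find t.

2

The doubled signed area Σ (x_i y_{i+1} − x_{i+1} y_i) is linear in t.
With t=0 it equals 75; the coefficient of t is -3 (from the two edges through P_3).
So -3·t + 75 = 2·34.5 = 69 ⇒ t = 2.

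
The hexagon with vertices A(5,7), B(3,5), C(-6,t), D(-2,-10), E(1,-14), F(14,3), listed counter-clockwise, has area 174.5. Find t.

Write out the shoelace sum; only the two edges meeting at C involve t:
2·Area = [(3·t − (-6)·5) + ((-6)·(-10) − (-2)·t)] + 324
       = 5·t + 414 = 349
⇒ t = -13.

-13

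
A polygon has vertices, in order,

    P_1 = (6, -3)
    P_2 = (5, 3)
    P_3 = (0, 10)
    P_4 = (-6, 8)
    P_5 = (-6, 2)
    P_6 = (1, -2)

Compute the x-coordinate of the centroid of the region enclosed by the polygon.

Apply Gauss's area formula. First the cross-terms c_i = x_i·y_{i+1} − x_{i+1}·y_i:
  33, 50, 60, 36, 10, 9  ⇒  2A = 198, A = 99.
Then Σ (x_i + x_{i+1})·c_i = -166, so x̄ = -166 / (6·99) = -83/297.

-83/297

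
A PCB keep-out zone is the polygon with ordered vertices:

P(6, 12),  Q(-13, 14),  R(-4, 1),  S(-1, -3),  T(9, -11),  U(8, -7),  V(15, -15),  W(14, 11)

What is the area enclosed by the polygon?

410.5

Apply the surveyor's formula: 2A = Σ (x_i·y_{i+1} − x_{i+1}·y_i), indices taken mod 8.
P→Q: (6)(14) − (-13)(12) = 240
Q→R: (-13)(1) − (-4)(14) = 43
R→S: (-4)(-3) − (-1)(1) = 13
S→T: (-1)(-11) − (9)(-3) = 38
T→U: (9)(-7) − (8)(-11) = 25
U→V: (8)(-15) − (15)(-7) = -15
V→W: (15)(11) − (14)(-15) = 375
W→P: (14)(12) − (6)(11) = 102
Σ = 821
Area = |Σ|/2 = 410.5.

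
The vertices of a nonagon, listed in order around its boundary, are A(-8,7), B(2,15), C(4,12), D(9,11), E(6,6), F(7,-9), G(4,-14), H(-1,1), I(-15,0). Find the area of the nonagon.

Σ = (-134) + (-36) + (-64) + (-12) + (-96) + (-62) + (-10) + (15) + (-105) = -504
Area = |Σ|/2 = 252.

252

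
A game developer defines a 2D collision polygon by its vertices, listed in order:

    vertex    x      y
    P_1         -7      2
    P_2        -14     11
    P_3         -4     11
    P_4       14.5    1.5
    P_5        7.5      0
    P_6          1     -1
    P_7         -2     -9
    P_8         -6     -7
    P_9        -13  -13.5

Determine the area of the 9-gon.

262.375

P_1→P_2: (-7)(11) − (-14)(2) = -49
P_2→P_3: (-14)(11) − (-4)(11) = -110
P_3→P_4: (-4)(1.5) − (14.5)(11) = -165.5
P_4→P_5: (14.5)(0) − (7.5)(1.5) = -11.25
P_5→P_6: (7.5)(-1) − (1)(0) = -7.5
P_6→P_7: (1)(-9) − (-2)(-1) = -11
P_7→P_8: (-2)(-7) − (-6)(-9) = -40
P_8→P_9: (-6)(-13.5) − (-13)(-7) = -10
P_9→P_1: (-13)(2) − (-7)(-13.5) = -120.5
Σ = -524.75
Area = |Σ|/2 = 262.375.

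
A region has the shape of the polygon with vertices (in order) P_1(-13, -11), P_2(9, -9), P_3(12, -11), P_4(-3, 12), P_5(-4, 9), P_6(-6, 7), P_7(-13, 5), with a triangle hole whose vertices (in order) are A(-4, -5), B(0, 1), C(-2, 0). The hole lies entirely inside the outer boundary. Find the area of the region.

322

Outer boundary:
Apply the shoelace (surveyor's) formula: 2A = Σ (x_i·y_{i+1} − x_{i+1}·y_i), indices taken mod 7.
Σ = (216) + (9) + (111) + (21) + (26) + (61) + (208) = 652
Area = |Σ|/2 = 326.
Hole:
Apply the surveyor's formula: 2A = Σ (x_i·y_{i+1} − x_{i+1}·y_i), indices taken mod 3.
Σ = (-4) + (2) + (10) = 8
Area = |Σ|/2 = 4.
Net area = 326 − 4 = 322.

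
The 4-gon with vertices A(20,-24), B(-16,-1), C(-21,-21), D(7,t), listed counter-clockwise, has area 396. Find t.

The doubled signed area Σ (x_i y_{i+1} − x_{i+1} y_i) is linear in t.
With t=0 it equals -110; the coefficient of t is -41 (from the two edges through D).
So -41·t + -110 = 2·396 = 792 ⇒ t = -22.

-22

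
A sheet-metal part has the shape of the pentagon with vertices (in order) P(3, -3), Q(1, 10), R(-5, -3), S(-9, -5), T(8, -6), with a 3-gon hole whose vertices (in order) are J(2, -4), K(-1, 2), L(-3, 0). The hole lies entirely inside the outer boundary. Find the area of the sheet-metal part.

Outer boundary:
Apply the shoelace formula: 2A = Σ (x_i·y_{i+1} − x_{i+1}·y_i), indices taken mod 5.
Σ = (33) + (47) + (-2) + (94) + (-6) = 166
Area = |Σ|/2 = 83.
Hole:
Apply the shoelace formula: 2A = Σ (x_i·y_{i+1} − x_{i+1}·y_i), indices taken mod 3.
Σ = (0) + (6) + (12) = 18
Area = |Σ|/2 = 9.
Net area = 83 − 9 = 74.

74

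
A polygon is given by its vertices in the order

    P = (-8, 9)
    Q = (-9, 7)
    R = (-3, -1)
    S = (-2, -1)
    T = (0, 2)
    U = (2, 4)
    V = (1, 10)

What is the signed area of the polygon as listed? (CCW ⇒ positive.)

Apply the shoelace formula: 2A = Σ (x_i·y_{i+1} − x_{i+1}·y_i), indices taken mod 7.
Cross-terms: 25, 30, 1, -4, -4, 16, 89  ⇒  Σ = 153
Signed area = Σ/2 = 76.5 (positive ⇒ counter-clockwise traversal).

76.5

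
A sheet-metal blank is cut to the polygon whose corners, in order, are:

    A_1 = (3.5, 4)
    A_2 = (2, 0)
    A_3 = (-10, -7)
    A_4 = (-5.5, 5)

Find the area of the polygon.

75

Cross-terms: -8, -14, -88.5, -39.5  ⇒  Σ = -150
Area = |Σ|/2 = 75.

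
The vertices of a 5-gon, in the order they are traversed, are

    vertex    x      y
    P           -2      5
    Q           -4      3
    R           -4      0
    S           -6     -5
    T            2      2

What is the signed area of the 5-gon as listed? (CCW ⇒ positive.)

29

Σ = (14) + (12) + (20) + (-2) + (14) = 58
Signed area = Σ/2 = 29 (positive ⇒ counter-clockwise traversal).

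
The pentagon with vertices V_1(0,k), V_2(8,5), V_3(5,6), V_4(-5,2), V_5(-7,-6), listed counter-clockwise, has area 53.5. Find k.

0

The doubled signed area Σ (x_i y_{i+1} − x_{i+1} y_i) is linear in k.
With k=0 it equals 107; the coefficient of k is -15 (from the two edges through V_1).
So -15·k + 107 = 2·53.5 = 107 ⇒ k = 0.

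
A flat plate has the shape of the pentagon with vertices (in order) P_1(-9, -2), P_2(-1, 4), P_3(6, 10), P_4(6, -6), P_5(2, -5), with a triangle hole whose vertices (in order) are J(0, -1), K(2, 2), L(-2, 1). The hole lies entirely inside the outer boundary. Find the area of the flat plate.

Outer boundary:
Apply Gauss's area formula: 2A = Σ (x_i·y_{i+1} − x_{i+1}·y_i), indices taken mod 5.
P_1→P_2: (-9)(4) − (-1)(-2) = -38
P_2→P_3: (-1)(10) − (6)(4) = -34
P_3→P_4: (6)(-6) − (6)(10) = -96
P_4→P_5: (6)(-5) − (2)(-6) = -18
P_5→P_1: (2)(-2) − (-9)(-5) = -49
Σ = -235
Area = |Σ|/2 = 117.5.
Hole:
Apply the shoelace formula: 2A = Σ (x_i·y_{i+1} − x_{i+1}·y_i), indices taken mod 3.
Σ = (2) + (6) + (2) = 10
Area = |Σ|/2 = 5.
Net area = 117.5 − 5 = 112.5.

112.5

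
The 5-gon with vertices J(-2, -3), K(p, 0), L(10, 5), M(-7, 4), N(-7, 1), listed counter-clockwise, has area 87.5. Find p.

Write out the shoelace sum; only the two edges meeting at K involve p:
2·Area = [((-2)·0 − p·(-3)) + (p·5 − 10·0)] + 119
       = 8·p + 119 = 175
⇒ p = 7.

7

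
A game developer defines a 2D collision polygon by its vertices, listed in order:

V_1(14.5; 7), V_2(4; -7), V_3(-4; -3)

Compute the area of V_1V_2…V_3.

Apply the shoelace formula: 2A = Σ (x_i·y_{i+1} − x_{i+1}·y_i), indices taken mod 3.
Σ = (-129.5) + (-40) + (15.5) = -154
Area = |Σ|/2 = 77.

77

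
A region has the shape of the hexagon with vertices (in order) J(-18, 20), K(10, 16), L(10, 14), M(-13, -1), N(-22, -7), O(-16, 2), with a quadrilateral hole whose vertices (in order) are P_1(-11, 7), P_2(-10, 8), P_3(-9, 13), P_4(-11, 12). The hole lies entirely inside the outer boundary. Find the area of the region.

Outer boundary:
Σ = (-488) + (-20) + (172) + (69) + (-156) + (-284) = -707
Area = |Σ|/2 = 353.5.
Hole:
Apply Gauss's area formula: 2A = Σ (x_i·y_{i+1} − x_{i+1}·y_i), indices taken mod 4.
P_1→P_2: (-11)(8) − (-10)(7) = -18
P_2→P_3: (-10)(13) − (-9)(8) = -58
P_3→P_4: (-9)(12) − (-11)(13) = 35
P_4→P_1: (-11)(7) − (-11)(12) = 55
Σ = 14
Area = |Σ|/2 = 7.
Net area = 353.5 − 7 = 346.5.

346.5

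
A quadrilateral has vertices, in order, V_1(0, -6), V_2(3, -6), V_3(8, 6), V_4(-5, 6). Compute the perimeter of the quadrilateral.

42

|V_1V_2| = √((3)² + (0)²) = √9 = 3
|V_2V_3| = √((5)² + (12)²) = √169 = 13
|V_3V_4| = √((-13)² + (0)²) = √169 = 13
|V_4V_1| = √((5)² + (-12)²) = √169 = 13
Perimeter = 3 + 13 + 13 + 13 = 42.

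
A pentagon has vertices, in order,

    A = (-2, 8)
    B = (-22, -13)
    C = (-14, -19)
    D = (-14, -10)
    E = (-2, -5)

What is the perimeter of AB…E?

|AB| = √((-20)² + (-21)²) = √841 = 29
|BC| = √((8)² + (-6)²) = √100 = 10
|CD| = √((0)² + (9)²) = √81 = 9
|DE| = √((12)² + (5)²) = √169 = 13
|EA| = √((0)² + (13)²) = √169 = 13
Perimeter = 29 + 10 + 9 + 13 + 13 = 74.

74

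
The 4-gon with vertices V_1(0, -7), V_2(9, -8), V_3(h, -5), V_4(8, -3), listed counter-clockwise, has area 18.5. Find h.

7

The doubled signed area Σ (x_i y_{i+1} − x_{i+1} y_i) is linear in h.
With h=0 it equals 2; the coefficient of h is 5 (from the two edges through V_3).
So 5·h + 2 = 2·18.5 = 37 ⇒ h = 7.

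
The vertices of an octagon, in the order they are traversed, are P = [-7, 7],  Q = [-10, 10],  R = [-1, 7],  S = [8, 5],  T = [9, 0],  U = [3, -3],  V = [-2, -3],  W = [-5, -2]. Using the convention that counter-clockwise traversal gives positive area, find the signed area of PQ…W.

Cross-terms: 0, -60, -61, -45, -27, -15, -11, -49  ⇒  Σ = -268
Signed area = Σ/2 = -134 (negative ⇒ clockwise traversal).

-134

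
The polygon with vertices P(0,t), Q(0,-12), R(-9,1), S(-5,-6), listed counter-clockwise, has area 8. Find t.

-13

The doubled signed area Σ (x_i y_{i+1} − x_{i+1} y_i) is linear in t.
With t=0 it equals -49; the coefficient of t is -5 (from the two edges through P).
So -5·t + -49 = 2·8 = 16 ⇒ t = -13.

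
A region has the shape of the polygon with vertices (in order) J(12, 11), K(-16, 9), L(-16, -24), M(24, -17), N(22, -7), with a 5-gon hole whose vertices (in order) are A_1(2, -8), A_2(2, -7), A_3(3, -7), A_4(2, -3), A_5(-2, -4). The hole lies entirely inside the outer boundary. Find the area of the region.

1084

Outer boundary:
Apply the shoelace (surveyor's) formula: 2A = Σ (x_i·y_{i+1} − x_{i+1}·y_i), indices taken mod 5.
Σ = (284) + (528) + (848) + (206) + (326) = 2192
Area = |Σ|/2 = 1096.
Hole:
Apply the surveyor's formula: 2A = Σ (x_i·y_{i+1} − x_{i+1}·y_i), indices taken mod 5.
Cross-terms: 2, 7, 5, -14, 24  ⇒  Σ = 24
Area = |Σ|/2 = 12.
Net area = 1096 − 12 = 1084.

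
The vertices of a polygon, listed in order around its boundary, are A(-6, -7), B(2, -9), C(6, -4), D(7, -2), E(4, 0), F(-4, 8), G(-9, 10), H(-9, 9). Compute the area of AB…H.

164

Apply the surveyor's formula: 2A = Σ (x_i·y_{i+1} − x_{i+1}·y_i), indices taken mod 8.
A→B: (-6)(-9) − (2)(-7) = 68
B→C: (2)(-4) − (6)(-9) = 46
C→D: (6)(-2) − (7)(-4) = 16
D→E: (7)(0) − (4)(-2) = 8
E→F: (4)(8) − (-4)(0) = 32
F→G: (-4)(10) − (-9)(8) = 32
G→H: (-9)(9) − (-9)(10) = 9
H→A: (-9)(-7) − (-6)(9) = 117
Σ = 328
Area = |Σ|/2 = 164.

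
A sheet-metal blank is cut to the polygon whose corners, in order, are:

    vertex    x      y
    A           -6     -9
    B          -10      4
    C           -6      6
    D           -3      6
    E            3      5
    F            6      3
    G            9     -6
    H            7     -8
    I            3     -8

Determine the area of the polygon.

211

A→B: (-6)(4) − (-10)(-9) = -114
B→C: (-10)(6) − (-6)(4) = -36
C→D: (-6)(6) − (-3)(6) = -18
D→E: (-3)(5) − (3)(6) = -33
E→F: (3)(3) − (6)(5) = -21
F→G: (6)(-6) − (9)(3) = -63
G→H: (9)(-8) − (7)(-6) = -30
H→I: (7)(-8) − (3)(-8) = -32
I→A: (3)(-9) − (-6)(-8) = -75
Σ = -422
Area = |Σ|/2 = 211.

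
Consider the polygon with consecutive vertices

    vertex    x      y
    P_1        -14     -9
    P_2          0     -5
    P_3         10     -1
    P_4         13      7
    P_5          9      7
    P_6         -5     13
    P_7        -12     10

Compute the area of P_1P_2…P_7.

Cross-terms: 70, 50, 83, 28, 152, 106, 248  ⇒  Σ = 737
Area = |Σ|/2 = 368.5.

368.5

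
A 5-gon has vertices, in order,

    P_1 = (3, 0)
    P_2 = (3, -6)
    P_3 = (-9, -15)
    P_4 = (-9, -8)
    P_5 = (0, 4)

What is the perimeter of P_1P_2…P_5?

|P_1P_2| = √((0)² + (-6)²) = √36 = 6
|P_2P_3| = √((-12)² + (-9)²) = √225 = 15
|P_3P_4| = √((0)² + (7)²) = √49 = 7
|P_4P_5| = √((9)² + (12)²) = √225 = 15
|P_5P_1| = √((3)² + (-4)²) = √25 = 5
Perimeter = 6 + 15 + 7 + 15 + 5 = 48.

48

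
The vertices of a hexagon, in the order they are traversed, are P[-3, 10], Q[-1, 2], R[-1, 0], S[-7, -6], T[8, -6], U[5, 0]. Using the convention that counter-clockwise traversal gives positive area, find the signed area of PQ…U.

P→Q: (-3)(2) − (-1)(10) = 4
Q→R: (-1)(0) − (-1)(2) = 2
R→S: (-1)(-6) − (-7)(0) = 6
S→T: (-7)(-6) − (8)(-6) = 90
T→U: (8)(0) − (5)(-6) = 30
U→P: (5)(10) − (-3)(0) = 50
Σ = 182
Signed area = Σ/2 = 91 (positive ⇒ counter-clockwise traversal).

91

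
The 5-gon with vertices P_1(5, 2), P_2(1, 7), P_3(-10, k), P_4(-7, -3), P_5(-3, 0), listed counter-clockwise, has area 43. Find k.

-4

Write out the shoelace sum; only the two edges meeting at P_3 involve k:
2·Area = [(1·k − (-10)·7) + ((-10)·(-3) − (-7)·k)] + 18
       = 8·k + 118 = 86
⇒ k = -4.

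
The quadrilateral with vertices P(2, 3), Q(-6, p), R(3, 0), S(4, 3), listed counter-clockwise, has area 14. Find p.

5

The doubled signed area Σ (x_i y_{i+1} − x_{i+1} y_i) is linear in p.
With p=0 it equals 33; the coefficient of p is -1 (from the two edges through Q).
So -1·p + 33 = 2·14 = 28 ⇒ p = 5.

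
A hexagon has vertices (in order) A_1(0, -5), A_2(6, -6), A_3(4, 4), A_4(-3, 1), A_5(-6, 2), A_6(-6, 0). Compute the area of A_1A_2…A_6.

68

A_1→A_2: (0)(-6) − (6)(-5) = 30
A_2→A_3: (6)(4) − (4)(-6) = 48
A_3→A_4: (4)(1) − (-3)(4) = 16
A_4→A_5: (-3)(2) − (-6)(1) = 0
A_5→A_6: (-6)(0) − (-6)(2) = 12
A_6→A_1: (-6)(-5) − (0)(0) = 30
Σ = 136
Area = |Σ|/2 = 68.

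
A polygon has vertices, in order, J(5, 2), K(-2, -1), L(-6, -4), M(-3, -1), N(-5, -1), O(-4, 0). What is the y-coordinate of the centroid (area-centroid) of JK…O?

-11/57

Apply the surveyor's formula. First the cross-terms c_i = x_i·y_{i+1} − x_{i+1}·y_i:
  -1, 2, -6, -2, -4, -8  ⇒  2A = -19, A = -9.5.
Then Σ (y_i + y_{i+1})·c_i = 11, so ȳ = 11 / (6·(-9.5)) = -11/57.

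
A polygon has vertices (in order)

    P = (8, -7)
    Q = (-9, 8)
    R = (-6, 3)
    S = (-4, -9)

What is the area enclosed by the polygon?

Apply the surveyor's formula: 2A = Σ (x_i·y_{i+1} − x_{i+1}·y_i), indices taken mod 4.
Cross-terms: 1, 21, 66, 100  ⇒  Σ = 188
Area = |Σ|/2 = 94.

94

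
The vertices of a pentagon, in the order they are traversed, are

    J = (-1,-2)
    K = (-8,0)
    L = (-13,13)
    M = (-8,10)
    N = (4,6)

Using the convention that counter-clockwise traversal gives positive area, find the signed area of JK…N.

-118

Apply Gauss's area formula: 2A = Σ (x_i·y_{i+1} − x_{i+1}·y_i), indices taken mod 5.
J→K: (-1)(0) − (-8)(-2) = -16
K→L: (-8)(13) − (-13)(0) = -104
L→M: (-13)(10) − (-8)(13) = -26
M→N: (-8)(6) − (4)(10) = -88
N→J: (4)(-2) − (-1)(6) = -2
Σ = -236
Signed area = Σ/2 = -118 (negative ⇒ clockwise traversal).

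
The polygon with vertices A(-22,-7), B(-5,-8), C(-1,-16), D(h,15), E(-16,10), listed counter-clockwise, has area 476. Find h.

7

Write out the shoelace sum; only the two edges meeting at D involve h:
2·Area = [((-1)·15 − h·(-16)) + (h·10 − (-16)·15)] + 545
       = 26·h + 770 = 952
⇒ h = 7.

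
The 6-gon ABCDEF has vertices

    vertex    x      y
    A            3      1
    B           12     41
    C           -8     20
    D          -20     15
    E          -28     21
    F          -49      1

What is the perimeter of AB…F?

|AB| = √((9)² + (40)²) = √1681 = 41
|BC| = √((-20)² + (-21)²) = √841 = 29
|CD| = √((-12)² + (-5)²) = √169 = 13
|DE| = √((-8)² + (6)²) = √100 = 10
|EF| = √((-21)² + (-20)²) = √841 = 29
|FA| = √((52)² + (0)²) = √2704 = 52
Perimeter = 41 + 29 + 13 + 10 + 29 + 52 = 174.

174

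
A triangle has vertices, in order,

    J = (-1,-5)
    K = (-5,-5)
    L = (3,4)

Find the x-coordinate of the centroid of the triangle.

Apply the shoelace (surveyor's) formula. First the cross-terms c_i = x_i·y_{i+1} − x_{i+1}·y_i:
  -20, -5, -11  ⇒  2A = -36, A = -18.
Then Σ (x_i + x_{i+1})·c_i = 108, so x̄ = 108 / (6·(-18)) = -1.

-1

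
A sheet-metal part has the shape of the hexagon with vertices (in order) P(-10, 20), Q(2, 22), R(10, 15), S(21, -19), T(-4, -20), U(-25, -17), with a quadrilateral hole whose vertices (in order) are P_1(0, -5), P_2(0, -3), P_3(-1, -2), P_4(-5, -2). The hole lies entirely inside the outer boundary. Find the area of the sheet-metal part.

1269.5

Outer boundary:
Apply the shoelace (surveyor's) formula: 2A = Σ (x_i·y_{i+1} − x_{i+1}·y_i), indices taken mod 6.
Σ = (-260) + (-190) + (-505) + (-496) + (-432) + (-670) = -2553
Area = |Σ|/2 = 1276.5.
Hole:
Σ = (0) + (-3) + (-8) + (25) = 14
Area = |Σ|/2 = 7.
Net area = 1276.5 − 7 = 1269.5.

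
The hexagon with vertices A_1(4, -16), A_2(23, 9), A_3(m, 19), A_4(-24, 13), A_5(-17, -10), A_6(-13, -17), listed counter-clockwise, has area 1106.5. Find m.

5

Write out the shoelace sum; only the two edges meeting at A_3 involve m:
2·Area = [(23·19 − m·9) + (m·13 − (-24)·19)] + 1300
       = 4·m + 2193 = 2213
⇒ m = 5.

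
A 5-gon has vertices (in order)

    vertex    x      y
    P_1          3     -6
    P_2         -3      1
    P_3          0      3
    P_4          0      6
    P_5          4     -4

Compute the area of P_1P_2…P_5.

Apply Gauss's area formula: 2A = Σ (x_i·y_{i+1} − x_{i+1}·y_i), indices taken mod 5.
Σ = (-15) + (-9) + (0) + (-24) + (-12) = -60
Area = |Σ|/2 = 30.

30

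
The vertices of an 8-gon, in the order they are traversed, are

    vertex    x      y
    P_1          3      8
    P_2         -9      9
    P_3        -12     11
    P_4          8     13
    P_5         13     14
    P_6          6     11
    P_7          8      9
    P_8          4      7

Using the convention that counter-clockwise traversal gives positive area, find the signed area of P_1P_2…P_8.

Apply the shoelace (surveyor's) formula: 2A = Σ (x_i·y_{i+1} − x_{i+1}·y_i), indices taken mod 8.
Cross-terms: 99, 9, -244, -57, 59, -34, 20, 11  ⇒  Σ = -137
Signed area = Σ/2 = -68.5 (negative ⇒ clockwise traversal).

-68.5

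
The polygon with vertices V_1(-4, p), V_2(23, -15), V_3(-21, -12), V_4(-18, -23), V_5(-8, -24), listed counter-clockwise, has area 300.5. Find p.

-23

The doubled signed area Σ (x_i y_{i+1} − x_{i+1} y_i) is linear in p.
With p=0 it equals -112; the coefficient of p is -31 (from the two edges through V_1).
So -31·p + -112 = 2·300.5 = 601 ⇒ p = -23.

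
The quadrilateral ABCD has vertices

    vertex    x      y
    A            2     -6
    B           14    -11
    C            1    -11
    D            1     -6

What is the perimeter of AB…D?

32

|AB| = √((12)² + (-5)²) = √169 = 13
|BC| = √((-13)² + (0)²) = √169 = 13
|CD| = √((0)² + (5)²) = √25 = 5
|DA| = √((1)² + (0)²) = √1 = 1
Perimeter = 13 + 13 + 5 + 1 = 32.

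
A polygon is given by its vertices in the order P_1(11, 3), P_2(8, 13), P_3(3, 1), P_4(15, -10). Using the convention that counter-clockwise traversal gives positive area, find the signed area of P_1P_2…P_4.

99

Cross-terms: 119, -31, -45, 155  ⇒  Σ = 198
Signed area = Σ/2 = 99 (positive ⇒ counter-clockwise traversal).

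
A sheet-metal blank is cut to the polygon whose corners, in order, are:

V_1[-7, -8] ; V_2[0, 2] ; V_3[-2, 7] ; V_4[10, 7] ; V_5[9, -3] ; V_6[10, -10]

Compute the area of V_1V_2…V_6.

Σ = (-14) + (4) + (-84) + (-93) + (-60) + (-150) = -397
Area = |Σ|/2 = 198.5.

198.5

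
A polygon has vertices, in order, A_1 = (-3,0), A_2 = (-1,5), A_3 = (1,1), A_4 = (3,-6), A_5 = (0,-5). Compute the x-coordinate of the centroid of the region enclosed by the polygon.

Apply the shoelace (surveyor's) formula. First the cross-terms c_i = x_i·y_{i+1} − x_{i+1}·y_i:
  -15, -6, -9, -15, -15  ⇒  2A = -60, A = -30.
Then Σ (x_i + x_{i+1})·c_i = 24, so x̄ = 24 / (6·(-30)) = -2/15.

-2/15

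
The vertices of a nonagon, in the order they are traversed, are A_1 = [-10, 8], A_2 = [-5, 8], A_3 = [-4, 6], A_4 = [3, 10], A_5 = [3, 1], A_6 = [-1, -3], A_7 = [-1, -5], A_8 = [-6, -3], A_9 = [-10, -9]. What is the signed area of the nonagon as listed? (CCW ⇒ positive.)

Apply the shoelace formula: 2A = Σ (x_i·y_{i+1} − x_{i+1}·y_i), indices taken mod 9.
A_1→A_2: (-10)(8) − (-5)(8) = -40
A_2→A_3: (-5)(6) − (-4)(8) = 2
A_3→A_4: (-4)(10) − (3)(6) = -58
A_4→A_5: (3)(1) − (3)(10) = -27
A_5→A_6: (3)(-3) − (-1)(1) = -8
A_6→A_7: (-1)(-5) − (-1)(-3) = 2
A_7→A_8: (-1)(-3) − (-6)(-5) = -27
A_8→A_9: (-6)(-9) − (-10)(-3) = 24
A_9→A_1: (-10)(8) − (-10)(-9) = -170
Σ = -302
Signed area = Σ/2 = -151 (negative ⇒ clockwise traversal).

-151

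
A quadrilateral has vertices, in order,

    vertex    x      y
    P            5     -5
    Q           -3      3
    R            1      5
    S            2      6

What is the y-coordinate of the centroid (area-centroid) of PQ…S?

Apply the shoelace formula. First the cross-terms c_i = x_i·y_{i+1} − x_{i+1}·y_i:
  0, -18, -4, -40  ⇒  2A = -62, A = -31.
Then Σ (y_i + y_{i+1})·c_i = -228, so ȳ = -228 / (6·(-31)) = 38/31.

38/31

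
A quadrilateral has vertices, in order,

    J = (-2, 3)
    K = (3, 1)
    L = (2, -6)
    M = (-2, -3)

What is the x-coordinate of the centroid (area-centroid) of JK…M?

Apply Gauss's area formula. First the cross-terms c_i = x_i·y_{i+1} − x_{i+1}·y_i:
  -11, -20, -18, -12  ⇒  2A = -61, A = -30.5.
Then Σ (x_i + x_{i+1})·c_i = -63, so x̄ = -63 / (6·(-30.5)) = 21/61.

21/61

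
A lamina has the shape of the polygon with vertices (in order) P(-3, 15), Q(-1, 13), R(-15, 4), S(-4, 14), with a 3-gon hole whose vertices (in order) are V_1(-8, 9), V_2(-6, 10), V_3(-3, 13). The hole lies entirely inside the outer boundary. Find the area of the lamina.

21

Outer boundary:
Cross-terms: -24, 191, -194, -18  ⇒  Σ = -45
Area = |Σ|/2 = 22.5.
Hole:
Apply Gauss's area formula: 2A = Σ (x_i·y_{i+1} − x_{i+1}·y_i), indices taken mod 3.
V_1→V_2: (-8)(10) − (-6)(9) = -26
V_2→V_3: (-6)(13) − (-3)(10) = -48
V_3→V_1: (-3)(9) − (-8)(13) = 77
Σ = 3
Area = |Σ|/2 = 1.5.
Net area = 22.5 − 1.5 = 21.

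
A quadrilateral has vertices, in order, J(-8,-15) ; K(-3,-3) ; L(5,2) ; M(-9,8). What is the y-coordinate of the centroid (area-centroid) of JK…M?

-148/245

Apply Gauss's area formula. First the cross-terms c_i = x_i·y_{i+1} − x_{i+1}·y_i:
  -21, 9, 58, 199  ⇒  2A = 245, A = 122.5.
Then Σ (y_i + y_{i+1})·c_i = -444, so ȳ = -444 / (6·122.5) = -148/245.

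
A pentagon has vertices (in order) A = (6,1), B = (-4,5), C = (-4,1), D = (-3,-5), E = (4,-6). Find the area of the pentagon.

Apply the surveyor's formula: 2A = Σ (x_i·y_{i+1} − x_{i+1}·y_i), indices taken mod 5.
Σ = (34) + (16) + (23) + (38) + (40) = 151
Area = |Σ|/2 = 75.5.

75.5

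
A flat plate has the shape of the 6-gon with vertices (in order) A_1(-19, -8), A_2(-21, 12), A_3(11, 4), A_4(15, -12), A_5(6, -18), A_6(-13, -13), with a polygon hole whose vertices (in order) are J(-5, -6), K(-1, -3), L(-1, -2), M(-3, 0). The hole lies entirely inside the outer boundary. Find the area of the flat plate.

718.5

Outer boundary:
A_1→A_2: (-19)(12) − (-21)(-8) = -396
A_2→A_3: (-21)(4) − (11)(12) = -216
A_3→A_4: (11)(-12) − (15)(4) = -192
A_4→A_5: (15)(-18) − (6)(-12) = -198
A_5→A_6: (6)(-13) − (-13)(-18) = -312
A_6→A_1: (-13)(-8) − (-19)(-13) = -143
Σ = -1457
Area = |Σ|/2 = 728.5.
Hole:
Apply the shoelace (surveyor's) formula: 2A = Σ (x_i·y_{i+1} − x_{i+1}·y_i), indices taken mod 4.
Σ = (9) + (-1) + (-6) + (18) = 20
Area = |Σ|/2 = 10.
Net area = 728.5 − 10 = 718.5.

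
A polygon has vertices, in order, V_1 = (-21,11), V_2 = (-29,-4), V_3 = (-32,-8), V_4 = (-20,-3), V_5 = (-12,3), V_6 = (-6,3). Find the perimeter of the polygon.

68

|V_1V_2| = √((-8)² + (-15)²) = √289 = 17
|V_2V_3| = √((-3)² + (-4)²) = √25 = 5
|V_3V_4| = √((12)² + (5)²) = √169 = 13
|V_4V_5| = √((8)² + (6)²) = √100 = 10
|V_5V_6| = √((6)² + (0)²) = √36 = 6
|V_6V_1| = √((-15)² + (8)²) = √289 = 17
Perimeter = 17 + 5 + 13 + 10 + 6 + 17 = 68.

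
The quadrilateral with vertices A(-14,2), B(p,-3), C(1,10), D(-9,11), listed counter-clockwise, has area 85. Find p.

The doubled signed area Σ (x_i y_{i+1} − x_{i+1} y_i) is linear in p.
With p=0 it equals 282; the coefficient of p is 8 (from the two edges through B).
So 8·p + 282 = 2·85 = 170 ⇒ p = -14.

-14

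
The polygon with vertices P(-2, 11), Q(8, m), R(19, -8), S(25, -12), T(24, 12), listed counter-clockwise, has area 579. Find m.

-22

Write out the shoelace sum; only the two edges meeting at Q involve m:
2·Area = [((-2)·m − 8·11) + (8·(-8) − 19·m)] + 848
       = -21·m + 696 = 1158
⇒ m = -22.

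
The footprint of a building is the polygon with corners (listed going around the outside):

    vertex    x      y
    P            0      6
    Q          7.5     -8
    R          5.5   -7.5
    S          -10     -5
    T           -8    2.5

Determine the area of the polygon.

136.375

Apply Gauss's area formula: 2A = Σ (x_i·y_{i+1} − x_{i+1}·y_i), indices taken mod 5.
P→Q: (0)(-8) − (7.5)(6) = -45
Q→R: (7.5)(-7.5) − (5.5)(-8) = -12.25
R→S: (5.5)(-5) − (-10)(-7.5) = -102.5
S→T: (-10)(2.5) − (-8)(-5) = -65
T→P: (-8)(6) − (0)(2.5) = -48
Σ = -272.75
Area = |Σ|/2 = 136.375.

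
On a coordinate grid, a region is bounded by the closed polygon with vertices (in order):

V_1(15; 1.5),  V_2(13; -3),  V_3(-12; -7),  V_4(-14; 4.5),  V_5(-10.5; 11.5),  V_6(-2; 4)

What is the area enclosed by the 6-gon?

Apply Gauss's area formula: 2A = Σ (x_i·y_{i+1} − x_{i+1}·y_i), indices taken mod 6.
V_1→V_2: (15)(-3) − (13)(1.5) = -64.5
V_2→V_3: (13)(-7) − (-12)(-3) = -127
V_3→V_4: (-12)(4.5) − (-14)(-7) = -152
V_4→V_5: (-14)(11.5) − (-10.5)(4.5) = -113.75
V_5→V_6: (-10.5)(4) − (-2)(11.5) = -19
V_6→V_1: (-2)(1.5) − (15)(4) = -63
Σ = -539.25
Area = |Σ|/2 = 269.625.

269.625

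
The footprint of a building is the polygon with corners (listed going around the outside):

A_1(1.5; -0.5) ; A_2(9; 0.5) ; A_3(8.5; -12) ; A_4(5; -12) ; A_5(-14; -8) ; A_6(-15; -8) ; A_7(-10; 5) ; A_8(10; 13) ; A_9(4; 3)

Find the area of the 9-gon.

364.25

Σ = (5.25) + (-112.25) + (-42) + (-208) + (-8) + (-155) + (-180) + (-22) + (-6.5) = -728.5
Area = |Σ|/2 = 364.25.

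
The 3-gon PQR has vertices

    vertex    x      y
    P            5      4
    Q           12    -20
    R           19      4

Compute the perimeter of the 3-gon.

64

|PQ| = √((7)² + (-24)²) = √625 = 25
|QR| = √((7)² + (24)²) = √625 = 25
|RP| = √((-14)² + (0)²) = √196 = 14
Perimeter = 25 + 25 + 14 = 64.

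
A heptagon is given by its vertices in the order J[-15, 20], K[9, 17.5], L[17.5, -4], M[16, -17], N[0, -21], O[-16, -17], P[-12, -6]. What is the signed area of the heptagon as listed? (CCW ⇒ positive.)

-1064.125

Apply Gauss's area formula: 2A = Σ (x_i·y_{i+1} − x_{i+1}·y_i), indices taken mod 7.
J→K: (-15)(17.5) − (9)(20) = -442.5
K→L: (9)(-4) − (17.5)(17.5) = -342.25
L→M: (17.5)(-17) − (16)(-4) = -233.5
M→N: (16)(-21) − (0)(-17) = -336
N→O: (0)(-17) − (-16)(-21) = -336
O→P: (-16)(-6) − (-12)(-17) = -108
P→J: (-12)(20) − (-15)(-6) = -330
Σ = -2128.25
Signed area = Σ/2 = -1064.125 (negative ⇒ clockwise traversal).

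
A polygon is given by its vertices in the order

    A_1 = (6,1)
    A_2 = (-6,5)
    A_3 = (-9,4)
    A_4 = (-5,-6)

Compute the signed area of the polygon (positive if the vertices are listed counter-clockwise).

Cross-terms: 36, 21, 74, 31  ⇒  Σ = 162
Signed area = Σ/2 = 81 (positive ⇒ counter-clockwise traversal).

81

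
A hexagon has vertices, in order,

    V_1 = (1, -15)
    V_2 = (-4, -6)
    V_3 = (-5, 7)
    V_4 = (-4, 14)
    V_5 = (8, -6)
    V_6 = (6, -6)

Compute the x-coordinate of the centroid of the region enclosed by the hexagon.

1/105

Apply Gauss's area formula. First the cross-terms c_i = x_i·y_{i+1} − x_{i+1}·y_i:
  -66, -58, -42, -88, -12, -84  ⇒  2A = -350, A = -175.
Then Σ (x_i + x_{i+1})·c_i = -10, so x̄ = -10 / (6·(-175)) = 1/105.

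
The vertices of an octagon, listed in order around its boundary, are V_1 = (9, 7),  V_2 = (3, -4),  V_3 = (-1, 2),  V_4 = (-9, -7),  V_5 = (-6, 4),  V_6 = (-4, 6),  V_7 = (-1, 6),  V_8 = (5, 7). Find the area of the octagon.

Apply Gauss's area formula: 2A = Σ (x_i·y_{i+1} − x_{i+1}·y_i), indices taken mod 8.
Σ = (-57) + (2) + (25) + (-78) + (-20) + (-18) + (-37) + (-28) = -211
Area = |Σ|/2 = 105.5.

105.5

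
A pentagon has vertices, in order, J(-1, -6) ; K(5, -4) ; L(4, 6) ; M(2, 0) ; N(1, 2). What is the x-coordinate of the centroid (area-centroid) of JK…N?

245/102

Apply the shoelace formula. First the cross-terms c_i = x_i·y_{i+1} − x_{i+1}·y_i:
  34, 46, -12, 4, -4  ⇒  2A = 68, A = 34.
Then Σ (x_i + x_{i+1})·c_i = 490, so x̄ = 490 / (6·34) = 245/102.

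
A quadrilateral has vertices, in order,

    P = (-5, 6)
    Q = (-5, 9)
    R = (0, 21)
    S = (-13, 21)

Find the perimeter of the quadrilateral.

|PQ| = √((0)² + (3)²) = √9 = 3
|QR| = √((5)² + (12)²) = √169 = 13
|RS| = √((-13)² + (0)²) = √169 = 13
|SP| = √((8)² + (-15)²) = √289 = 17
Perimeter = 3 + 13 + 13 + 17 = 46.

46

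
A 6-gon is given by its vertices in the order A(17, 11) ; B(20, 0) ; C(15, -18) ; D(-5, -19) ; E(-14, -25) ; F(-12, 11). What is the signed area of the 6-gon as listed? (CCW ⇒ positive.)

-934.5

Apply the surveyor's formula: 2A = Σ (x_i·y_{i+1} − x_{i+1}·y_i), indices taken mod 6.
Σ = (-220) + (-360) + (-375) + (-141) + (-454) + (-319) = -1869
Signed area = Σ/2 = -934.5 (negative ⇒ clockwise traversal).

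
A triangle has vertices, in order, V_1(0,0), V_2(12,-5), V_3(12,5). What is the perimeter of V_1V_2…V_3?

36

|V_1V_2| = √((12)² + (-5)²) = √169 = 13
|V_2V_3| = √((0)² + (10)²) = √100 = 10
|V_3V_1| = √((-12)² + (-5)²) = √169 = 13
Perimeter = 13 + 10 + 13 = 36.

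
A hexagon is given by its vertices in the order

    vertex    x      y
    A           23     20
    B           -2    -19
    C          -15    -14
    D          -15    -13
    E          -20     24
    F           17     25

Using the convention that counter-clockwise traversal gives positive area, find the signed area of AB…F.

Cross-terms: -397, -257, -15, -620, -908, -235  ⇒  Σ = -2432
Signed area = Σ/2 = -1216 (negative ⇒ clockwise traversal).

-1216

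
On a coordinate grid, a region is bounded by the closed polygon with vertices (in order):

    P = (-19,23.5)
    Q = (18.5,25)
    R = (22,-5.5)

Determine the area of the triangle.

Apply the shoelace (surveyor's) formula: 2A = Σ (x_i·y_{i+1} − x_{i+1}·y_i), indices taken mod 3.
Σ = (-909.75) + (-651.75) + (412.5) = -1149
Area = |Σ|/2 = 574.5.

574.5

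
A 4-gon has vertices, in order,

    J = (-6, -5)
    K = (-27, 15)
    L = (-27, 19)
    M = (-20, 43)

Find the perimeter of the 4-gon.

108

|JK| = √((-21)² + (20)²) = √841 = 29
|KL| = √((0)² + (4)²) = √16 = 4
|LM| = √((7)² + (24)²) = √625 = 25
|MJ| = √((14)² + (-48)²) = √2500 = 50
Perimeter = 29 + 4 + 25 + 50 = 108.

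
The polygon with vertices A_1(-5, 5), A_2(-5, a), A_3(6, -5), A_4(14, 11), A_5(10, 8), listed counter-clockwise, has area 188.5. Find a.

The doubled signed area Σ (x_i y_{i+1} − x_{i+1} y_i) is linear in a.
With a=0 it equals 278; the coefficient of a is -11 (from the two edges through A_2).
So -11·a + 278 = 2·188.5 = 377 ⇒ a = -9.

-9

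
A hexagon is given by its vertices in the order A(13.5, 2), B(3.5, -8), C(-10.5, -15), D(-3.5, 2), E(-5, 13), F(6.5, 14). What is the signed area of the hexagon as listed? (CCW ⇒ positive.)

Σ = (-115) + (-136.5) + (-73.5) + (-35.5) + (-154.5) + (-176) = -691
Signed area = Σ/2 = -345.5 (negative ⇒ clockwise traversal).

-345.5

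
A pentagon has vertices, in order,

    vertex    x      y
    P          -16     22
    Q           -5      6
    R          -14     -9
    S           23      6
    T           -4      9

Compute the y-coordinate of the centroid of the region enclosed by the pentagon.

691/237

Apply the surveyor's formula. First the cross-terms c_i = x_i·y_{i+1} − x_{i+1}·y_i:
  14, 129, 123, 231, 56  ⇒  2A = 553, A = 276.5.
Then Σ (y_i + y_{i+1})·c_i = 4837, so ȳ = 4837 / (6·276.5) = 691/237.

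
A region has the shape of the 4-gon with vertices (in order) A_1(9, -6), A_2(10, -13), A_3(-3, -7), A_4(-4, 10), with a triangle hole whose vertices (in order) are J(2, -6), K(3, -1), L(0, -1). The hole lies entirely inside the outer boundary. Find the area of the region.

137.5

Outer boundary:
Apply the surveyor's formula: 2A = Σ (x_i·y_{i+1} − x_{i+1}·y_i), indices taken mod 4.
Σ = (-57) + (-109) + (-58) + (-66) = -290
Area = |Σ|/2 = 145.
Hole:
Apply the shoelace (surveyor's) formula: 2A = Σ (x_i·y_{i+1} − x_{i+1}·y_i), indices taken mod 3.
J→K: (2)(-1) − (3)(-6) = 16
K→L: (3)(-1) − (0)(-1) = -3
L→J: (0)(-6) − (2)(-1) = 2
Σ = 15
Area = |Σ|/2 = 7.5.
Net area = 145 − 7.5 = 137.5.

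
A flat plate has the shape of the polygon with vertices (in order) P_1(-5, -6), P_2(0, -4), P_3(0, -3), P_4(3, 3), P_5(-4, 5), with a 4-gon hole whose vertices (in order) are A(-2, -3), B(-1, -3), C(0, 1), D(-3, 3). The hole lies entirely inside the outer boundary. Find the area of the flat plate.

Outer boundary:
Cross-terms: 20, 0, 9, 27, 49  ⇒  Σ = 105
Area = |Σ|/2 = 52.5.
Hole:
Apply the shoelace (surveyor's) formula: 2A = Σ (x_i·y_{i+1} − x_{i+1}·y_i), indices taken mod 4.
Σ = (3) + (-1) + (3) + (15) = 20
Area = |Σ|/2 = 10.
Net area = 52.5 − 10 = 42.5.

42.5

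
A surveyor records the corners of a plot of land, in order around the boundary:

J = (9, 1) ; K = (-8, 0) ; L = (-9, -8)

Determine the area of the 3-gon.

Apply the shoelace formula: 2A = Σ (x_i·y_{i+1} − x_{i+1}·y_i), indices taken mod 3.
Σ = (8) + (64) + (63) = 135
Area = |Σ|/2 = 67.5.

67.5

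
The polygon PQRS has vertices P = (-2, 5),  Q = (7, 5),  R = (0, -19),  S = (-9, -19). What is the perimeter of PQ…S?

68

|PQ| = √((9)² + (0)²) = √81 = 9
|QR| = √((-7)² + (-24)²) = √625 = 25
|RS| = √((-9)² + (0)²) = √81 = 9
|SP| = √((7)² + (24)²) = √625 = 25
Perimeter = 9 + 25 + 9 + 25 = 68.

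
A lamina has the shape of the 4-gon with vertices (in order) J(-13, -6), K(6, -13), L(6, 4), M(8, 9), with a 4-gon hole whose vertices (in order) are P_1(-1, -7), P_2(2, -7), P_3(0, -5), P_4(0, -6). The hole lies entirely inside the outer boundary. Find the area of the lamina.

196.5

Outer boundary:
Apply the shoelace formula: 2A = Σ (x_i·y_{i+1} − x_{i+1}·y_i), indices taken mod 4.
Σ = (205) + (102) + (22) + (69) = 398
Area = |Σ|/2 = 199.
Hole:
Σ = (21) + (-10) + (0) + (-6) = 5
Area = |Σ|/2 = 2.5.
Net area = 199 − 2.5 = 196.5.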